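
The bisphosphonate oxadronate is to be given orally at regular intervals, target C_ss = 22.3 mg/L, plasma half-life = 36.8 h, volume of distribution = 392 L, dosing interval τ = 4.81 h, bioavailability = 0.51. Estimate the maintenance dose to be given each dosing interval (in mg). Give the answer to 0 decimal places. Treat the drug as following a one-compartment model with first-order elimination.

1553 mg

k = ln2 / t½ = 0.693147 / 36.8 = 0.01884 h⁻¹
CL = k × Vd = 0.01884 × 392 = 7.385 L/h
At steady state, F × (Dose/τ) = Css × CL.
Dose = Css × CL × τ / F = 22.3 × 7.385 × 4.81 / 0.51 = 1553 mg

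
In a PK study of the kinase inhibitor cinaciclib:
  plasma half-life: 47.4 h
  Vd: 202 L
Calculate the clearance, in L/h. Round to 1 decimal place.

k = ln2 / t½ = 0.693147 / 47.4 = 0.01462 h⁻¹
CL = k × Vd = 0.01462 × 202 = 2.953 L/h

3.0 L/h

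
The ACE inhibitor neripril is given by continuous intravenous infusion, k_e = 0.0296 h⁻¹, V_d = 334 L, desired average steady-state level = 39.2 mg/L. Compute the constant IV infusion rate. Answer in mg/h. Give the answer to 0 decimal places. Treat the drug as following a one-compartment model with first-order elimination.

388 mg/h

CL = k × Vd = 0.02960 × 334 = 9.886 L/h
At steady state, infusion rate R₀ = Css × CL = 39.2 × 9.886 = 387.5 mg/h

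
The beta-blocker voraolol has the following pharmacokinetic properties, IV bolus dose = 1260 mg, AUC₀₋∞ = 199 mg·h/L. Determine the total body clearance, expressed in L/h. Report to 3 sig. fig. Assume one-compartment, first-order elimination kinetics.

6.33 L/h

CL = Dose / AUC = 1260 / 199 = 6.332 L/h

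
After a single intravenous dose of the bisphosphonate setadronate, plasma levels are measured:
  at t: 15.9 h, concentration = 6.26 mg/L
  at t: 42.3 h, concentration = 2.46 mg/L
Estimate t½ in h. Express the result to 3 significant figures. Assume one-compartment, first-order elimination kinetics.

19.6 h

k = ln(C₁/C₂) / (t₂ − t₁) = ln(6.26/2.46) / (42.3 − 15.9)
  = 0.9340 / 26.40 = 0.03538 h⁻¹
t½ = ln2 / k = 0.693147 / 0.03538 = 19.59 h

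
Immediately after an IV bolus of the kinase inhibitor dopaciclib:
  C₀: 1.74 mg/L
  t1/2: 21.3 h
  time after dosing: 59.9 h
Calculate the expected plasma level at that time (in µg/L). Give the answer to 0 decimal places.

k = ln2 / t½ = 0.693147 / 21.3 = 0.03254 h⁻¹
C = C₀ · e^(−k·t) = 1.740 × e^(−0.03254 × 59.9)
  = 1.740 × 0.1424 = 0.2478 mg/L
Convert: 0.2478 mg/L × 1000 = 247.8 µg/L

248 µg/L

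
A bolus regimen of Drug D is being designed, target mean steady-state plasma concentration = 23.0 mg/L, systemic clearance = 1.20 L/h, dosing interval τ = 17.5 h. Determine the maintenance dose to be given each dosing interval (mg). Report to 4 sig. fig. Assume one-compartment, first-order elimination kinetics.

At steady state, Dose/τ = Css × CL.
Dose = Css × CL × τ = 23.0 × 1.200 × 17.5 = 483.0 mg

483.0 mg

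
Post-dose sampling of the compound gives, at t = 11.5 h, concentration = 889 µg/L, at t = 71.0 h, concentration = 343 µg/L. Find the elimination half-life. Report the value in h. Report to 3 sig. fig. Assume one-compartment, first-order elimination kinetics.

43.3 h

k = ln(C₁/C₂) / (t₂ − t₁) = ln(889/343) / (71.0 − 11.5)
  = 0.9524 / 59.50 = 0.01601 h⁻¹
t½ = ln2 / k = 0.693147 / 0.01601 = 43.29 h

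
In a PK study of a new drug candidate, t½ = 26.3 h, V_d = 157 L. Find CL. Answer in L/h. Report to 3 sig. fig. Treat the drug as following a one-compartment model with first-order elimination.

4.14 L/h

k = ln2 / t½ = 0.693147 / 26.3 = 0.02636 h⁻¹
CL = k × Vd = 0.02636 × 157 = 4.139 L/h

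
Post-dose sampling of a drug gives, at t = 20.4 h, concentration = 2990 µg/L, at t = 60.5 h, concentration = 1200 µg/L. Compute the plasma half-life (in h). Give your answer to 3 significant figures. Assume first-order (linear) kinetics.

k = ln(C₁/C₂) / (t₂ − t₁) = ln(2990/1200) / (60.5 − 20.4)
  = 0.9130 / 40.10 = 0.02277 h⁻¹
t½ = ln2 / k = 0.693147 / 0.02277 = 30.44 h

30.4 h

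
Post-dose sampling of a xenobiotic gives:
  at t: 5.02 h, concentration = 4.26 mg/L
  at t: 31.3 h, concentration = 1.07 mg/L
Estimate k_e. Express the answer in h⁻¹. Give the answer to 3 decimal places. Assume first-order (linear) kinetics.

k = ln(C₁/C₂) / (t₂ − t₁) = ln(4.26/1.07) / (31.3 − 5.02)
  = 1.382 / 26.28 = 0.05259 h⁻¹

0.053 h⁻¹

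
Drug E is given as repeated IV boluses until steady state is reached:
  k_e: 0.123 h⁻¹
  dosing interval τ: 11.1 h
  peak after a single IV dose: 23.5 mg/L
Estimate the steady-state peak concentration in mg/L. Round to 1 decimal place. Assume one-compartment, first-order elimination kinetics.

e^(−kτ) = e^(−0.1230 × 11.1) = 0.2553
Accumulation ratio R = 1 / (1 − e^(−kτ)) = 1 / (1 − 0.2553) = 1.343
Steady-state peak = C₀ × R = 23.5 × 1.343 = 31.56 mg/L

31.6 mg/L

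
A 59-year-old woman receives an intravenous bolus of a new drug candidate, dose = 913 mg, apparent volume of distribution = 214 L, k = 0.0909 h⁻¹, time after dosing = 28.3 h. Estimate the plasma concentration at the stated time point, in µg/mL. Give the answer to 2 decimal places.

C₀ = Dose / Vd = 913.0 / 214 = 4.266 mg/L
C = C₀ · e^(−k·t) = 4.266 × e^(−0.09090 × 28.3)
  = 4.266 × 0.07635 = 0.3257 mg/L
(0.3257 mg/L = 0.3257 µg/mL)

0.33 µg/mL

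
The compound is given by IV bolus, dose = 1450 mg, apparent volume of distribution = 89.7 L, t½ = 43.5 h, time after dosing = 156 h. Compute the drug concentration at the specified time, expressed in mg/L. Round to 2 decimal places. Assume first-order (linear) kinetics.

1.35 mg/L

C₀ = Dose / Vd = 1450 / 89.7 = 16.16 mg/L
k = ln2 / t½ = 0.693147 / 43.5 = 0.01593 h⁻¹
C = C₀ · e^(−k·t) = 16.16 × e^(−0.01593 × 156)
  = 16.16 × 0.08332 = 1.346 mg/L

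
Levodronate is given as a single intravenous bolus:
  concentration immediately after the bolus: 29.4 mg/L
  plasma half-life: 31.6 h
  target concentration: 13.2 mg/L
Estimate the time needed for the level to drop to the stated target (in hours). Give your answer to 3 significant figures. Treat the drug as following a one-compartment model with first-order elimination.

k = ln2 / t½ = 0.693147 / 31.6 = 0.02194 h⁻¹
t = ln(C₀ / C) / k = ln(29.40 / 13.2) / 0.02194
  = ln(2.227) / 0.02194 = 0.8007 / 0.02194 = 36.49 h

36.5 h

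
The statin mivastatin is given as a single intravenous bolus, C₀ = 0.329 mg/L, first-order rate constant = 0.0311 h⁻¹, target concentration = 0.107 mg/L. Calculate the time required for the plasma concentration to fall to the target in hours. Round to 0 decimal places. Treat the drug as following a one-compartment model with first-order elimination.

36 h

t = ln(C₀ / C) / k = ln(0.3290 / 0.107) / 0.03110
  = ln(3.075) / 0.03110 = 1.123 / 0.03110 = 36.11 h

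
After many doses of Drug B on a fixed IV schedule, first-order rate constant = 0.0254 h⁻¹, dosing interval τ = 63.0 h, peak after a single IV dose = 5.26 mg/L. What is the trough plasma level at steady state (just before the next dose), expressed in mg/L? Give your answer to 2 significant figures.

1.3 mg/L

e^(−kτ) = e^(−0.02540 × 63.0) = 0.2019
Accumulation ratio R = 1 / (1 − e^(−kτ)) = 1 / (1 − 0.2019) = 1.253
Steady-state trough = C₀ × R × e^(−kτ) = 5.26 × 1.253 × 0.2019 = 1.331 mg/L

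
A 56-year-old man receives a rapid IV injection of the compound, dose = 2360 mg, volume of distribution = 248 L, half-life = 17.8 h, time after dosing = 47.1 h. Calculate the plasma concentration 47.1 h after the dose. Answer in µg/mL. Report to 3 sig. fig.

1.52 µg/mL

C₀ = Dose / Vd = 2360 / 248 = 9.516 mg/L
k = ln2 / t½ = 0.693147 / 17.8 = 0.03894 h⁻¹
C = C₀ · e^(−k·t) = 9.516 × e^(−0.03894 × 47.1)
  = 9.516 × 0.1598 = 1.521 mg/L
(1.521 mg/L = 1.521 µg/mL)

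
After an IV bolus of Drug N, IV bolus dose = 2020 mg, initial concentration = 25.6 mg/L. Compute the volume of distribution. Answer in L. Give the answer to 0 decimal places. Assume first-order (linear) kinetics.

Vd = Dose / C₀ = 2020 / 25.6 = 78.91 L

79 L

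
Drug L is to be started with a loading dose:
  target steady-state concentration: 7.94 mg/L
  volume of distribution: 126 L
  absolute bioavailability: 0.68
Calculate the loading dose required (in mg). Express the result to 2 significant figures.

1500 mg

LD = Css × Vd / F = 7.94 × 126 / 0.68 = 1471 mg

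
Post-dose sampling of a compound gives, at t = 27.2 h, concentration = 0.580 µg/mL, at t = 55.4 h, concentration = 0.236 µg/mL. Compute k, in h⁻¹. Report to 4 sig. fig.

0.03189 h⁻¹

k = ln(C₁/C₂) / (t₂ − t₁) = ln(0.580/0.236) / (55.4 − 27.2)
  = 0.8992 / 28.20 = 0.03189 h⁻¹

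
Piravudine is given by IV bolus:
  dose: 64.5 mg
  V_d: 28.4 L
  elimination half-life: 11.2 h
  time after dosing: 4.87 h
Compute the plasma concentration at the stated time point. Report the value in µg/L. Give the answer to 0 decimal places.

C₀ = Dose / Vd = 64.50 / 28.4 = 2.271 mg/L
k = ln2 / t½ = 0.693147 / 11.2 = 0.06189 h⁻¹
C = C₀ · e^(−k·t) = 2.271 × e^(−0.06189 × 4.87)
  = 2.271 × 0.7398 = 1.680 mg/L
Convert: 1.680 mg/L × 1000 = 1680 µg/L

1680 µg/L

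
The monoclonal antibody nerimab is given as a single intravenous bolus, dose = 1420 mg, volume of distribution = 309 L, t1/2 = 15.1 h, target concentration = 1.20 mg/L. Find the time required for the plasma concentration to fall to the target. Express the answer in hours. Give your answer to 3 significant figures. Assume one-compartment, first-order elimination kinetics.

C₀ = Dose / Vd = 1420 / 309 = 4.595 mg/L
k = ln2 / t½ = 0.693147 / 15.1 = 0.04590 h⁻¹
t = ln(C₀ / C) / k = ln(4.595 / 1.20) / 0.04590
  = ln(3.829) / 0.04590 = 1.343 / 0.04590 = 29.26 h

29.3 h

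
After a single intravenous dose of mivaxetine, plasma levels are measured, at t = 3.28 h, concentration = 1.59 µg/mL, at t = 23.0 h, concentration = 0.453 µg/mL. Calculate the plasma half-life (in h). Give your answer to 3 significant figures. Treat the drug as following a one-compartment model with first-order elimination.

k = ln(C₁/C₂) / (t₂ − t₁) = ln(1.59/0.453) / (23.0 − 3.28)
  = 1.256 / 19.72 = 0.06369 h⁻¹
t½ = ln2 / k = 0.693147 / 0.06369 = 10.88 h

10.9 h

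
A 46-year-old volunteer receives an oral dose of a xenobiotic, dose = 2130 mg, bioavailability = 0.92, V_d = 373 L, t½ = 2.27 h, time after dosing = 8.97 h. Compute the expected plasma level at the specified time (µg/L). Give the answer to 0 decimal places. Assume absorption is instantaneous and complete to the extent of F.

340 µg/L

Amount reaching circulation = F × Dose = 0.92 × 2130 = 1960 mg
C₀ = F·Dose / Vd = 1960 / 373 = 5.255 mg/L
k = ln2 / t½ = 0.693147 / 2.27 = 0.3054 h⁻¹
C = C₀ · e^(−k·t) = 5.255 × e^(−0.3054 × 8.97)
  = 5.255 × 0.06461 = 0.3395 mg/L
Convert: 0.3395 mg/L × 1000 = 339.5 µg/L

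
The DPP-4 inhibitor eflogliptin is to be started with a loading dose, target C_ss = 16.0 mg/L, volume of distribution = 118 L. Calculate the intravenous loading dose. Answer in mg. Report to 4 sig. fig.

1888 mg

LD = Css × Vd = 16.0 × 118 = 1888 mg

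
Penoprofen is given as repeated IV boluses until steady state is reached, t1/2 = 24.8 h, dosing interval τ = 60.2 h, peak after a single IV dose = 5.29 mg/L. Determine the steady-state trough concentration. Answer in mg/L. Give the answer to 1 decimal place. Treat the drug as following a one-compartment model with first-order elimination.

1.2 mg/L

k = ln2 / t½ = 0.693147 / 24.8 = 0.02795 h⁻¹
e^(−kτ) = e^(−0.02795 × 60.2) = 0.1859
Accumulation ratio R = 1 / (1 − e^(−kτ)) = 1 / (1 − 0.1859) = 1.228
Steady-state trough = C₀ × R × e^(−kτ) = 5.29 × 1.228 × 0.1859 = 1.208 mg/L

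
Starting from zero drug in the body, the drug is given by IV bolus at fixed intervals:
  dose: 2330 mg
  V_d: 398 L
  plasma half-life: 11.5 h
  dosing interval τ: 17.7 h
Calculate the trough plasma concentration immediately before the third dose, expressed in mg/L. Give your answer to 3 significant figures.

C₀ per dose = Dose / Vd = 2330 / 398 = 5.854 mg/L
k = ln2 / t½ = 0.693147 / 11.5 = 0.06027 h⁻¹
Fraction remaining after one interval: r = e^(−kτ) = e^(−0.06027 × 17.7) = 0.3441
Before dose 3, 2 doses have been given (aged 1τ, 2τ).
C_trough = C₀ × (r + r²) = 5.854 × (0.3441 + 0.1184) = 2.707 mg/L

2.71 mg/L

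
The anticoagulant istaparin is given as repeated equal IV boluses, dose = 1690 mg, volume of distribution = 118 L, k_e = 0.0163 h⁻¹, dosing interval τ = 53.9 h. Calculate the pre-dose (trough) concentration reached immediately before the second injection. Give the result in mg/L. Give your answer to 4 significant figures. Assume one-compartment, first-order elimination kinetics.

C₀ per dose = Dose / Vd = 1690 / 118 = 14.32 mg/L
Fraction remaining after one interval: r = e^(−kτ) = e^(−0.01630 × 53.9) = 0.4154
Before dose 2, 1 dose has been given (aged 1τ).
C_trough = C₀ × r = 14.32 × 0.4154 = 5.949 mg/L

5.949 mg/L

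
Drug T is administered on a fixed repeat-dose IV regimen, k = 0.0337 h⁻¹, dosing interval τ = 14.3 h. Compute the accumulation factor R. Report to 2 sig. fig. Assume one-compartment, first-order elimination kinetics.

2.6

e^(−kτ) = e^(−0.03370 × 14.3) = 0.6176
Accumulation ratio R = 1 / (1 − e^(−kτ)) = 1 / (1 − 0.6176) = 2.615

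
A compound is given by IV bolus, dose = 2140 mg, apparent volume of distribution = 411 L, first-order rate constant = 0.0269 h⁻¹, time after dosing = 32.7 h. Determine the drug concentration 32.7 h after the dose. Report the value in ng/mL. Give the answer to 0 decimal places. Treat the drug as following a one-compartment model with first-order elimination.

C₀ = Dose / Vd = 2140 / 411 = 5.207 mg/L
C = C₀ · e^(−k·t) = 5.207 × e^(−0.02690 × 32.7)
  = 5.207 × 0.4149 = 2.160 mg/L
Convert: 2.160 mg/L × 1000 = 2160 ng/mL

2160 ng/mL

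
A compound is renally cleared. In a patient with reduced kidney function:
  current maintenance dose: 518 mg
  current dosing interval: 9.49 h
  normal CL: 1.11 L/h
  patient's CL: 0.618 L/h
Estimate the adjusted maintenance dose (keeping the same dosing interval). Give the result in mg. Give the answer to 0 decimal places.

288 mg

To keep the same average steady-state level, dosing rate must scale with clearance.
CL ratio = 0.618 / 1.11 = 0.5568
New dose (same interval) = 518 × 0.5568 = 288.4 mg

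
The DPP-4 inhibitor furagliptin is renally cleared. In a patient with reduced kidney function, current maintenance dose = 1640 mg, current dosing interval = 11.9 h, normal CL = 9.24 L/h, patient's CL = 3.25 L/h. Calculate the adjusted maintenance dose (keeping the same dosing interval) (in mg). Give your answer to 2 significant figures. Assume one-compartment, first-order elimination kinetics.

To keep the same average steady-state level, dosing rate must scale with clearance.
CL ratio = 3.25 / 9.24 = 0.3517
New dose (same interval) = 1640 × 0.3517 = 576.8 mg

580 mg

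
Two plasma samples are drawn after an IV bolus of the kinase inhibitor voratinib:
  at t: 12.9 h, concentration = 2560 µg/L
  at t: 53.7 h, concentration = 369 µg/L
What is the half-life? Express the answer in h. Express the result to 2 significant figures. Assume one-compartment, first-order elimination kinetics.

15 h

k = ln(C₁/C₂) / (t₂ − t₁) = ln(2560/369) / (53.7 − 12.9)
  = 1.937 / 40.80 = 0.04748 h⁻¹
t½ = ln2 / k = 0.693147 / 0.04748 = 14.60 h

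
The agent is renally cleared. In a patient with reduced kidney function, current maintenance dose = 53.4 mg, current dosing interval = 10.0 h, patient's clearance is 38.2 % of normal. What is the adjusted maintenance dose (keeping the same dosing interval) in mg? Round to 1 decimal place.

20.4 mg

To keep the same average steady-state level, dosing rate must scale with clearance.
CL ratio = 38.2 / 100 = 0.3820
New dose (same interval) = 53.4 × 0.3820 = 20.40 mg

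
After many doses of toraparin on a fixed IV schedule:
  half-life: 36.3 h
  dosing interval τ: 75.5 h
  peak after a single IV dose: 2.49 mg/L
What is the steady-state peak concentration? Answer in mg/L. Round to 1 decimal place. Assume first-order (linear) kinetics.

3.3 mg/L

k = ln2 / t½ = 0.693147 / 36.3 = 0.01909 h⁻¹
e^(−kτ) = e^(−0.01909 × 75.5) = 0.2366
Accumulation ratio R = 1 / (1 − e^(−kτ)) = 1 / (1 − 0.2366) = 1.310
Steady-state peak = C₀ × R = 2.49 × 1.310 = 3.262 mg/L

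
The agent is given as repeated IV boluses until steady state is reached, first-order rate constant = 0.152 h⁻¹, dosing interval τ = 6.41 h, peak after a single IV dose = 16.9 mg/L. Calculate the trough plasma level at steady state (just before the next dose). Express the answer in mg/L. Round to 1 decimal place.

e^(−kτ) = e^(−0.1520 × 6.41) = 0.3774
Accumulation ratio R = 1 / (1 − e^(−kτ)) = 1 / (1 − 0.3774) = 1.606
Steady-state trough = C₀ × R × e^(−kτ) = 16.9 × 1.606 × 0.3774 = 10.24 mg/L

10.2 mg/L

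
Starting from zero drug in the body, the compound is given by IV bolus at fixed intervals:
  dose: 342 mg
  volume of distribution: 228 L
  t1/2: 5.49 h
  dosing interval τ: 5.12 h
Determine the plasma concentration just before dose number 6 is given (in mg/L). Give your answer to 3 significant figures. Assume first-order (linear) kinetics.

1.59 mg/L

C₀ per dose = Dose / Vd = 342 / 228 = 1.500 mg/L
k = ln2 / t½ = 0.693147 / 5.49 = 0.1263 h⁻¹
Fraction remaining after one interval: r = e^(−kτ) = e^(−0.1263 × 5.12) = 0.5238
Before dose 6, 5 doses have been given (aged 1τ, 2τ, 3τ, 4τ, 5τ).
C_trough = C₀ × (r + r² + … + r^5) = C₀ × r(1−r^5)/(1−r)
        = 1.500 × 0.5238 × (1 − 0.03943) / (1 − 0.5238) = 1.585 mg/L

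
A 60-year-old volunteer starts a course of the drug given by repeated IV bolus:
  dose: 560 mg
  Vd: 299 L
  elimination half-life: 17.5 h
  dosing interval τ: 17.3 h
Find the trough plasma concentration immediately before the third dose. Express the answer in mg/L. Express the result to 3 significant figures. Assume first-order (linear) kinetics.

C₀ per dose = Dose / Vd = 560 / 299 = 1.873 mg/L
k = ln2 / t½ = 0.693147 / 17.5 = 0.03961 h⁻¹
Fraction remaining after one interval: r = e^(−kτ) = e^(−0.03961 × 17.3) = 0.5040
Before dose 3, 2 doses have been given (aged 1τ, 2τ).
C_trough = C₀ × (r + r²) = 1.873 × (0.5040 + 0.2540) = 1.420 mg/L

1.42 mg/L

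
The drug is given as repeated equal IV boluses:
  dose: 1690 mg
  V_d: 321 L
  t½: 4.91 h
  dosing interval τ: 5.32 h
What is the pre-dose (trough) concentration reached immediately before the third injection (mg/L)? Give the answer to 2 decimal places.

C₀ per dose = Dose / Vd = 1690 / 321 = 5.265 mg/L
k = ln2 / t½ = 0.693147 / 4.91 = 0.1412 h⁻¹
Fraction remaining after one interval: r = e^(−kτ) = e^(−0.1412 × 5.32) = 0.4718
Before dose 3, 2 doses have been given (aged 1τ, 2τ).
C_trough = C₀ × (r + r²) = 5.265 × (0.4718 + 0.2226) = 3.656 mg/L

3.66 mg/L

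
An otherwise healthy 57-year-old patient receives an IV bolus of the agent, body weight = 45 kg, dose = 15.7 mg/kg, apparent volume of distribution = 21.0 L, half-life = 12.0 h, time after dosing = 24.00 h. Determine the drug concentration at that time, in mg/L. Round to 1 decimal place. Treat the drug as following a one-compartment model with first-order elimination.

Total dose = 15.7 × 45 = 706.5 mg
C₀ = Dose / Vd = 706.5 / 21.0 = 33.64 mg/L
k = ln2 / t½ = 0.693147 / 12.0 = 0.05776 h⁻¹
t / t½ = 24.00 / 12.0 = 2 half-lives
C = C₀ × (1/2)^2 = 33.64 × 0.2500 = 8.410 mg/L

8.4 mg/L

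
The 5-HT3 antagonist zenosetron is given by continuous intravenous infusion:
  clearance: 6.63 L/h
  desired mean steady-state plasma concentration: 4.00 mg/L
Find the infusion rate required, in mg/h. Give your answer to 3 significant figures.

26.5 mg/h

At steady state, infusion rate R₀ = Css × CL = 4.00 × 6.630 = 26.52 mg/h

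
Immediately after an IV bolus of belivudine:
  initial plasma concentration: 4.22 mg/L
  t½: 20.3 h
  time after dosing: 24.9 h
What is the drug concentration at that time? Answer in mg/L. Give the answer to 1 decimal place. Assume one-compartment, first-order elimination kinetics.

1.8 mg/L

k = ln2 / t½ = 0.693147 / 20.3 = 0.03415 h⁻¹
C = C₀ · e^(−k·t) = 4.220 × e^(−0.03415 × 24.9)
  = 4.220 × 0.4273 = 1.803 mg/L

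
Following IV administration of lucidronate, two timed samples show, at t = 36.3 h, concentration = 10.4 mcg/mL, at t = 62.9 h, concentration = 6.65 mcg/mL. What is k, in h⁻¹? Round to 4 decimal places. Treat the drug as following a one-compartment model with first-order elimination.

k = ln(C₁/C₂) / (t₂ − t₁) = ln(10.4/6.65) / (62.9 − 36.3)
  = 0.4472 / 26.60 = 0.01681 h⁻¹

0.0168 h⁻¹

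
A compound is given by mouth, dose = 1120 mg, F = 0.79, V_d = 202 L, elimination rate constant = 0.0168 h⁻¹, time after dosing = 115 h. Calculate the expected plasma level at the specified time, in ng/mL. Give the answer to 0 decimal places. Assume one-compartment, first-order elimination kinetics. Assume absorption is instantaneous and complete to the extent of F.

Amount reaching circulation = F × Dose = 0.79 × 1120 = 884.8 mg
C₀ = F·Dose / Vd = 884.8 / 202 = 4.380 mg/L
C = C₀ · e^(−k·t) = 4.380 × e^(−0.01680 × 115)
  = 4.380 × 0.1449 = 0.6347 mg/L
Convert: 0.6347 mg/L × 1000 = 634.7 ng/mL

635 ng/mL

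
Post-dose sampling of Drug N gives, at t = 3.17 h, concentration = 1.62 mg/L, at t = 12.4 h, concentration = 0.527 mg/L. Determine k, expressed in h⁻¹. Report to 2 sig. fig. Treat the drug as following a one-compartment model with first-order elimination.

0.12 h⁻¹

k = ln(C₁/C₂) / (t₂ − t₁) = ln(1.62/0.527) / (12.4 − 3.17)
  = 1.123 / 9.230 = 0.1217 h⁻¹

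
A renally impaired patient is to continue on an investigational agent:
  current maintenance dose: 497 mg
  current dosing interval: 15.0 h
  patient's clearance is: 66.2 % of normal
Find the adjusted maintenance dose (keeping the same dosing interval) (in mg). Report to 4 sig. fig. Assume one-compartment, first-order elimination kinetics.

329.0 mg

To keep the same average steady-state level, dosing rate must scale with clearance.
CL ratio = 66.2 / 100 = 0.6620
New dose (same interval) = 497 × 0.6620 = 329.0 mg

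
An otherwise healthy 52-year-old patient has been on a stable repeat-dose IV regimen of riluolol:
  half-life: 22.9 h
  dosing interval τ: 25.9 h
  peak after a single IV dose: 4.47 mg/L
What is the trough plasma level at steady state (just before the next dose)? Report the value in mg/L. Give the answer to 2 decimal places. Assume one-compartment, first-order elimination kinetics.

k = ln2 / t½ = 0.693147 / 22.9 = 0.03027 h⁻¹
e^(−kτ) = e^(−0.03027 × 25.9) = 0.4566
Accumulation ratio R = 1 / (1 − e^(−kτ)) = 1 / (1 − 0.4566) = 1.840
Steady-state trough = C₀ × R × e^(−kτ) = 4.47 × 1.840 × 0.4566 = 3.755 mg/L

3.76 mg/L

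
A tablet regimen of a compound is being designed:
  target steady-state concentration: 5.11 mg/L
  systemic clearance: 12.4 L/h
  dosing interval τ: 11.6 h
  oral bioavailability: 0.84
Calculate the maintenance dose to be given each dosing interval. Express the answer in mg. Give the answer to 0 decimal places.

At steady state, F × (Dose/τ) = Css × CL.
Dose = Css × CL × τ / F = 5.11 × 12.40 × 11.6 / 0.84 = 875.0 mg

875 mg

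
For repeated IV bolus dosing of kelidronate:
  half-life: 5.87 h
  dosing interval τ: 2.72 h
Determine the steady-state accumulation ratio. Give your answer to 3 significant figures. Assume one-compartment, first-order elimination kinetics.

3.64

k = ln2 / t½ = 0.693147 / 5.87 = 0.1181 h⁻¹
e^(−kτ) = e^(−0.1181 × 2.72) = 0.7253
Accumulation ratio R = 1 / (1 − e^(−kτ)) = 1 / (1 − 0.7253) = 3.640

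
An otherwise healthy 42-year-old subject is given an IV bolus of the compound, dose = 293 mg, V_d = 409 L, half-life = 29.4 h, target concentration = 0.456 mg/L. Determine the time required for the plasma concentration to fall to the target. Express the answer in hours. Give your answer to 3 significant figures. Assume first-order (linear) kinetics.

19.2 h

C₀ = Dose / Vd = 293.0 / 409 = 0.7164 mg/L
k = ln2 / t½ = 0.693147 / 29.4 = 0.02358 h⁻¹
t = ln(C₀ / C) / k = ln(0.7164 / 0.456) / 0.02358
  = ln(1.571) / 0.02358 = 0.4517 / 0.02358 = 19.16 h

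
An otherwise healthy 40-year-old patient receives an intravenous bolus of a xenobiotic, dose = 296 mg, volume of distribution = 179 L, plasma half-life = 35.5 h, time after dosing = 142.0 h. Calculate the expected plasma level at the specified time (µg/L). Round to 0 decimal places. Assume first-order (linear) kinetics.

103 µg/L

C₀ = Dose / Vd = 296.0 / 179 = 1.654 mg/L
k = ln2 / t½ = 0.693147 / 35.5 = 0.01953 h⁻¹
t / t½ = 142.0 / 35.5 = 4 half-lives
C = C₀ × (1/2)^4 = 1.654 × 0.06250 = 0.1034 mg/L
Convert: 0.1034 mg/L × 1000 = 103.4 µg/L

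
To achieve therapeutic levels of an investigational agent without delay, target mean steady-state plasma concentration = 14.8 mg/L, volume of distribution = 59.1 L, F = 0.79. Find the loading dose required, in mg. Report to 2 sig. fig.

LD = Css × Vd / F = 14.8 × 59.1 / 0.79 = 1107 mg

1100 mg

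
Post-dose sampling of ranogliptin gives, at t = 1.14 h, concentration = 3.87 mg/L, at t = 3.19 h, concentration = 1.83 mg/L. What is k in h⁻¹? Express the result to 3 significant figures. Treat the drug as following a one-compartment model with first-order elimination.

0.365 h⁻¹

k = ln(C₁/C₂) / (t₂ − t₁) = ln(3.87/1.83) / (3.19 − 1.14)
  = 0.7489 / 2.050 = 0.3653 h⁻¹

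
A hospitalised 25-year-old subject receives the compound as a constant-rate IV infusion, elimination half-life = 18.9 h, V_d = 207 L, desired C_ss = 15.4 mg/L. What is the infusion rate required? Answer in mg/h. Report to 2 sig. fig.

k = ln2 / t½ = 0.693147 / 18.9 = 0.03667 h⁻¹
CL = k × Vd = 0.03667 × 207 = 7.591 L/h
At steady state, infusion rate R₀ = Css × CL = 15.4 × 7.591 = 116.9 mg/h

120 mg/h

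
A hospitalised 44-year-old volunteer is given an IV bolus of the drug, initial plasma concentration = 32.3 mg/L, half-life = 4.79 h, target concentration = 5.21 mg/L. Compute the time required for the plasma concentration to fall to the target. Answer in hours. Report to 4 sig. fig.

k = ln2 / t½ = 0.693147 / 4.79 = 0.1447 h⁻¹
t = ln(C₀ / C) / k = ln(32.30 / 5.21) / 0.1447
  = ln(6.200) / 0.1447 = 1.825 / 0.1447 = 12.61 h

12.61 h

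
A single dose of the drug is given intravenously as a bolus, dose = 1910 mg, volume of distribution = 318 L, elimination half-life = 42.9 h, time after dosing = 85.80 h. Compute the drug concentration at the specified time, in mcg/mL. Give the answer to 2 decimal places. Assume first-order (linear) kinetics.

1.50 mcg/mL

C₀ = Dose / Vd = 1910 / 318 = 6.006 mg/L
k = ln2 / t½ = 0.693147 / 42.9 = 0.01616 h⁻¹
t / t½ = 85.80 / 42.9 = 2 half-lives
C = C₀ × (1/2)^2 = 6.006 × 0.2500 = 1.502 mg/L
(1.502 mg/L = 1.502 mcg/mL)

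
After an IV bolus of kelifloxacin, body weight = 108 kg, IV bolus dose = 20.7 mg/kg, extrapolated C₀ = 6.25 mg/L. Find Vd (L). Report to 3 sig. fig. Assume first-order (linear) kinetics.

358 L

Dose = 20.7 × 108 = 2236 mg
Vd = Dose / C₀ = 2236 / 6.25 = 357.8 L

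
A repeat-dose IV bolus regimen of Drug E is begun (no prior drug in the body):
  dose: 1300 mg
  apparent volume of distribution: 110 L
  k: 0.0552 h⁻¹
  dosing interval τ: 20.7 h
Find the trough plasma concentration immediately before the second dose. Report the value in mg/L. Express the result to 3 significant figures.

C₀ per dose = Dose / Vd = 1300 / 110 = 11.82 mg/L
Fraction remaining after one interval: r = e^(−kτ) = e^(−0.05520 × 20.7) = 0.3190
Before dose 2, 1 dose has been given (aged 1τ).
C_trough = C₀ × r = 11.82 × 0.3190 = 3.771 mg/L

3.77 mg/L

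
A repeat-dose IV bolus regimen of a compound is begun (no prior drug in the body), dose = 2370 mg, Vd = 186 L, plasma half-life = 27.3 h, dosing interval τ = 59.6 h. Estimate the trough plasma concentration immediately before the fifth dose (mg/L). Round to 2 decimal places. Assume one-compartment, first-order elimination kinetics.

C₀ per dose = Dose / Vd = 2370 / 186 = 12.74 mg/L
k = ln2 / t½ = 0.693147 / 27.3 = 0.02539 h⁻¹
Fraction remaining after one interval: r = e^(−kτ) = e^(−0.02539 × 59.6) = 0.2202
Before dose 5, 4 doses have been given (aged 1τ, 2τ, 3τ, 4τ).
C_trough = C₀ × (r + r² + … + r^4) = C₀ × r(1−r^4)/(1−r)
        = 12.74 × 0.2202 × (1 − 0.002351) / (1 − 0.2202) = 3.589 mg/L

3.59 mg/L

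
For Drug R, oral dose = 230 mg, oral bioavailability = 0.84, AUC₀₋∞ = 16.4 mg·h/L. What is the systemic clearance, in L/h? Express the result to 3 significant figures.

11.8 L/h

CL = F·Dose / AUC = 0.84 × 230 / 16.4 = 11.78 L/h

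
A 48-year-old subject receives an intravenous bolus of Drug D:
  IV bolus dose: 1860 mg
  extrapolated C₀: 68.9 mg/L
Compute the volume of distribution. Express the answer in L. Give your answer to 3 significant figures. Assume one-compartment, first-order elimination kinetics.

Vd = Dose / C₀ = 1860 / 68.9 = 27.00 L

27.0 L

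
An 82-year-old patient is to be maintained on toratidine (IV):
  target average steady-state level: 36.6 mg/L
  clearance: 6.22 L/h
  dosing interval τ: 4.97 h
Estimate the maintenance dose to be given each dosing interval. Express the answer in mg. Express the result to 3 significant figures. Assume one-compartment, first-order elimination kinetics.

At steady state, Dose/τ = Css × CL.
Dose = Css × CL × τ = 36.6 × 6.220 × 4.97 = 1131 mg

1130 mg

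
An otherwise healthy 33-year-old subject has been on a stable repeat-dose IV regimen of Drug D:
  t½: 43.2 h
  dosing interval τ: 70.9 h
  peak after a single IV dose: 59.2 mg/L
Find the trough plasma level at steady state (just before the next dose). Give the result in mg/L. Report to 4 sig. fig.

k = ln2 / t½ = 0.693147 / 43.2 = 0.01605 h⁻¹
e^(−kτ) = e^(−0.01605 × 70.9) = 0.3205
Accumulation ratio R = 1 / (1 − e^(−kτ)) = 1 / (1 − 0.3205) = 1.472
Steady-state trough = C₀ × R × e^(−kτ) = 59.2 × 1.472 × 0.3205 = 27.93 mg/L

27.93 mg/L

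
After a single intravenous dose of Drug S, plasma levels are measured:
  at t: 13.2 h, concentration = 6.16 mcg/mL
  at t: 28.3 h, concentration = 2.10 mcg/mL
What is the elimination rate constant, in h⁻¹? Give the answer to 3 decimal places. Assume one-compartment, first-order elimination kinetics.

0.071 h⁻¹

k = ln(C₁/C₂) / (t₂ − t₁) = ln(6.16/2.10) / (28.3 − 13.2)
  = 1.076 / 15.10 = 0.07126 h⁻¹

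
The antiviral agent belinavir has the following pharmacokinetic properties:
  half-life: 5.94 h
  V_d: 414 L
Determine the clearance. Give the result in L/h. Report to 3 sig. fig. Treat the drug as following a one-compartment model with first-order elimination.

48.3 L/h

k = ln2 / t½ = 0.693147 / 5.94 = 0.1167 h⁻¹
CL = k × Vd = 0.1167 × 414 = 48.31 L/h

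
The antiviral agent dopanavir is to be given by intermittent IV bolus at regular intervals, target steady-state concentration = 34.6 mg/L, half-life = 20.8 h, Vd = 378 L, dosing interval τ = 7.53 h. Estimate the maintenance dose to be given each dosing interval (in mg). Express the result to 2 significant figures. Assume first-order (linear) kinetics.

3300 mg

k = ln2 / t½ = 0.693147 / 20.8 = 0.03332 h⁻¹
CL = k × Vd = 0.03332 × 378 = 12.59 L/h
At steady state, Dose/τ = Css × CL.
Dose = Css × CL × τ = 34.6 × 12.59 × 7.53 = 3280 mg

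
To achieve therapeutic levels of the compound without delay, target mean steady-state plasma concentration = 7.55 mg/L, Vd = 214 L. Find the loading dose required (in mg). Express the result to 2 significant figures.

LD = Css × Vd = 7.55 × 214 = 1616 mg

1600 mg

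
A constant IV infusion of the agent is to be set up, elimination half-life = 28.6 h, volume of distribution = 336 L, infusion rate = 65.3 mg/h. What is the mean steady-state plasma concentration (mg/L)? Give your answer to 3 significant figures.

k = ln2 / t½ = 0.693147 / 28.6 = 0.02424 h⁻¹
CL = k × Vd = 0.02424 × 336 = 8.145 L/h
At steady state Css = R₀ / CL = 65.3 / 8.145 = 8.017 mg/L

8.02 mg/L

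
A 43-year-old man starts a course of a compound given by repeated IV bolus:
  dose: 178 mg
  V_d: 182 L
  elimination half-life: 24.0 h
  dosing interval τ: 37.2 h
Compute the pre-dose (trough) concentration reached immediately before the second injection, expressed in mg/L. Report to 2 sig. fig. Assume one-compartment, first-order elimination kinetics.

0.33 mg/L

C₀ per dose = Dose / Vd = 178 / 182 = 0.9780 mg/L
k = ln2 / t½ = 0.693147 / 24.0 = 0.02888 h⁻¹
Fraction remaining after one interval: r = e^(−kτ) = e^(−0.02888 × 37.2) = 0.3415
Before dose 2, 1 dose has been given (aged 1τ).
C_trough = C₀ × r = 0.9780 × 0.3415 = 0.3340 mg/L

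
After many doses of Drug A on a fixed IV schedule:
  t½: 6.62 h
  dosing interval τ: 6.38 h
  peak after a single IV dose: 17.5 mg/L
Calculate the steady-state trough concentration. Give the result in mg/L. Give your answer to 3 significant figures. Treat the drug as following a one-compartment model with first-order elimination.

18.4 mg/L

k = ln2 / t½ = 0.693147 / 6.62 = 0.1047 h⁻¹
e^(−kτ) = e^(−0.1047 × 6.38) = 0.5127
Accumulation ratio R = 1 / (1 − e^(−kτ)) = 1 / (1 − 0.5127) = 2.052
Steady-state trough = C₀ × R × e^(−kτ) = 17.5 × 2.052 × 0.5127 = 18.41 mg/L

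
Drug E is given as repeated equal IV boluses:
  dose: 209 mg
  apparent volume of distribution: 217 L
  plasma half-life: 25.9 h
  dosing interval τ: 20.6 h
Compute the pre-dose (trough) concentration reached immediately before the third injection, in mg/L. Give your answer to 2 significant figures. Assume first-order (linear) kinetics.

C₀ per dose = Dose / Vd = 209 / 217 = 0.9631 mg/L
k = ln2 / t½ = 0.693147 / 25.9 = 0.02676 h⁻¹
Fraction remaining after one interval: r = e^(−kτ) = e^(−0.02676 × 20.6) = 0.5762
Before dose 3, 2 doses have been given (aged 1τ, 2τ).
C_trough = C₀ × (r + r²) = 0.9631 × (0.5762 + 0.3320) = 0.8747 mg/L

0.87 mg/L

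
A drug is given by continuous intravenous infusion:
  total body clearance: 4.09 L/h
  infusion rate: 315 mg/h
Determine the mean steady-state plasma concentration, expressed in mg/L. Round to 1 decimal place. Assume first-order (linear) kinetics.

At steady state Css = R₀ / CL = 315 / 4.090 = 77.02 mg/L

77.0 mg/L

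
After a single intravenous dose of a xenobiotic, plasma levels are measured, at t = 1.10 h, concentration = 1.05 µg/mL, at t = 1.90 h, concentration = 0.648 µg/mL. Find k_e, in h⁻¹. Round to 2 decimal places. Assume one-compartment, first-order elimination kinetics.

0.60 h⁻¹

k = ln(C₁/C₂) / (t₂ − t₁) = ln(1.05/0.648) / (1.90 − 1.10)
  = 0.4827 / 0.8000 = 0.6034 h⁻¹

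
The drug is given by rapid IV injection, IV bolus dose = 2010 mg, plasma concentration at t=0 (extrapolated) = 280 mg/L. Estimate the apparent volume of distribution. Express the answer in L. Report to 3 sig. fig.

Vd = Dose / C₀ = 2010 / 280 = 7.179 L

7.18 L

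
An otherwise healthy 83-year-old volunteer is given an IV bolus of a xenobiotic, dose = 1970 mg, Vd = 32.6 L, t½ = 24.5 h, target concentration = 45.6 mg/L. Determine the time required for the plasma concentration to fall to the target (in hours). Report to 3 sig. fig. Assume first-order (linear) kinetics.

C₀ = Dose / Vd = 1970 / 32.6 = 60.43 mg/L
k = ln2 / t½ = 0.693147 / 24.5 = 0.02829 h⁻¹
t = ln(C₀ / C) / k = ln(60.43 / 45.6) / 0.02829
  = ln(1.325) / 0.02829 = 0.2814 / 0.02829 = 9.947 h

9.95 h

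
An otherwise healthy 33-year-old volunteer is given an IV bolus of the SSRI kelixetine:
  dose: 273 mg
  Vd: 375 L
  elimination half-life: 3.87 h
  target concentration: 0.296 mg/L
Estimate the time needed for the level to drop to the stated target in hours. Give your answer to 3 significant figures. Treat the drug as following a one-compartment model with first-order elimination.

C₀ = Dose / Vd = 273.0 / 375 = 0.7280 mg/L
k = ln2 / t½ = 0.693147 / 3.87 = 0.1791 h⁻¹
t = ln(C₀ / C) / k = ln(0.7280 / 0.296) / 0.1791
  = ln(2.459) / 0.1791 = 0.8998 / 0.1791 = 5.024 h

5.02 h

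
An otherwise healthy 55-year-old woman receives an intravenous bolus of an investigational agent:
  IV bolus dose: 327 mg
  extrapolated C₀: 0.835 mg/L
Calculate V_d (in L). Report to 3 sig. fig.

392 L

Vd = Dose / C₀ = 327.0 / 0.835 = 391.6 L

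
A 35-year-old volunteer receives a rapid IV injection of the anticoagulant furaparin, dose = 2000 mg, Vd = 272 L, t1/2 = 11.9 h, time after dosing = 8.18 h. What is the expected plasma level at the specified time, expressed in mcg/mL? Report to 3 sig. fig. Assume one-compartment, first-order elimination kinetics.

C₀ = Dose / Vd = 2000 / 272 = 7.353 mg/L
k = ln2 / t½ = 0.693147 / 11.9 = 0.05825 h⁻¹
C = C₀ · e^(−k·t) = 7.353 × e^(−0.05825 × 8.18)
  = 7.353 × 0.6210 = 4.566 mg/L
(4.566 mg/L = 4.566 mcg/mL)

4.57 mcg/mL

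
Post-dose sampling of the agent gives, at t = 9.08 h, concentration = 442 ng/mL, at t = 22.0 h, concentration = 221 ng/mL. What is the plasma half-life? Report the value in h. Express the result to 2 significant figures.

k = ln(C₁/C₂) / (t₂ − t₁) = ln(442/221) / (22.0 − 9.08)
  = 0.6931 / 12.92 = 0.05365 h⁻¹
t½ = ln2 / k = 0.693147 / 0.05365 = 12.92 h

13 h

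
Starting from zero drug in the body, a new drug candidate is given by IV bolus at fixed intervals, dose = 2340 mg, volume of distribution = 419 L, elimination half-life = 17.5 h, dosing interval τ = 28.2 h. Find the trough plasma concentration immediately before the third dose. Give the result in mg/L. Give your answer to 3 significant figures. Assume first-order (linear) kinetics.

C₀ per dose = Dose / Vd = 2340 / 419 = 5.585 mg/L
k = ln2 / t½ = 0.693147 / 17.5 = 0.03961 h⁻¹
Fraction remaining after one interval: r = e^(−kτ) = e^(−0.03961 × 28.2) = 0.3273
Before dose 3, 2 doses have been given (aged 1τ, 2τ).
C_trough = C₀ × (r + r²) = 5.585 × (0.3273 + 0.1071) = 2.426 mg/L

2.43 mg/L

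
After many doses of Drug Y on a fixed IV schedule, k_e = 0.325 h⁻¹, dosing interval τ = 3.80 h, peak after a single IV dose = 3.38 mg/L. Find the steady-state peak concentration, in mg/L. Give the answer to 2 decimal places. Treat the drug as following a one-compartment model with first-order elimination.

4.77 mg/L

e^(−kτ) = e^(−0.3250 × 3.80) = 0.2908
Accumulation ratio R = 1 / (1 − e^(−kτ)) = 1 / (1 − 0.2908) = 1.410
Steady-state peak = C₀ × R = 3.38 × 1.410 = 4.766 mg/L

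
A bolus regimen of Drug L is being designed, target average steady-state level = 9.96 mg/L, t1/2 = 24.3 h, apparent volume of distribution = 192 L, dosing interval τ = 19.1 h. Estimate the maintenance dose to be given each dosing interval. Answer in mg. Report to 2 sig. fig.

k = ln2 / t½ = 0.693147 / 24.3 = 0.02852 h⁻¹
CL = k × Vd = 0.02852 × 192 = 5.476 L/h
At steady state, Dose/τ = Css × CL.
Dose = Css × CL × τ = 9.96 × 5.476 × 19.1 = 1042 mg

1000 mg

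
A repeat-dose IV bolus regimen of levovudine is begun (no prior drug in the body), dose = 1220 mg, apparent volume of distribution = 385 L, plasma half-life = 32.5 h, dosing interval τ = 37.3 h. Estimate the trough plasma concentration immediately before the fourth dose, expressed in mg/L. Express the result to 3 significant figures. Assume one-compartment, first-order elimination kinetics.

C₀ per dose = Dose / Vd = 1220 / 385 = 3.169 mg/L
k = ln2 / t½ = 0.693147 / 32.5 = 0.02133 h⁻¹
Fraction remaining after one interval: r = e^(−kτ) = e^(−0.02133 × 37.3) = 0.4513
Before dose 4, 3 doses have been given (aged 1τ, 2τ, 3τ).
C_trough = C₀ × (r + r² + … + r^3) = C₀ × r(1−r^3)/(1−r)
        = 3.169 × 0.4513 × (1 − 0.09192) / (1 − 0.4513) = 2.367 mg/L

2.37 mg/L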